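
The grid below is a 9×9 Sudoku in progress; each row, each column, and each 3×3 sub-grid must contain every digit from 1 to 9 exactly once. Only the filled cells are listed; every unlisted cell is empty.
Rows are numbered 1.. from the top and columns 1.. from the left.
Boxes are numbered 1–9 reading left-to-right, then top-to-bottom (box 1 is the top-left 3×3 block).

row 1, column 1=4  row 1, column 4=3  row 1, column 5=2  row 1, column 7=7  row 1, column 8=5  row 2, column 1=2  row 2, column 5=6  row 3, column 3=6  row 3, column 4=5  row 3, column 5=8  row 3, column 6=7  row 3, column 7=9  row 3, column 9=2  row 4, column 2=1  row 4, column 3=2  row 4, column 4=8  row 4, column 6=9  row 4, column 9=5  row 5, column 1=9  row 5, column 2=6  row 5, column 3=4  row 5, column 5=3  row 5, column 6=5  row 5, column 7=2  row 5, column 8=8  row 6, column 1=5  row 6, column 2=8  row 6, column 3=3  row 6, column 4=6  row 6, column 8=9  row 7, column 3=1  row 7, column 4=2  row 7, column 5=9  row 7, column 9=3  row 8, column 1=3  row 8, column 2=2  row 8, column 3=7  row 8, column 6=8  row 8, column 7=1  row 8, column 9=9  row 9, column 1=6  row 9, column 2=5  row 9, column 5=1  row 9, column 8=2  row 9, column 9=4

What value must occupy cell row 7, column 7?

5

Cell row 7, column 7 itself could take any of {5, 6, 8} by direct elimination.
Consider where 5 can go in row 7.
row 7, column 1 is out (column 1 already has a 5).
row 7, column 2 is out (column 2 already has a 5).
row 7, column 6 is out (column 6 already has a 5).
row 7, column 8 is out (column 8 already has a 5).
So the only cell in row 7 that can hold 5 is row 7, column 7.
Therefore row 7, column 7 = 5.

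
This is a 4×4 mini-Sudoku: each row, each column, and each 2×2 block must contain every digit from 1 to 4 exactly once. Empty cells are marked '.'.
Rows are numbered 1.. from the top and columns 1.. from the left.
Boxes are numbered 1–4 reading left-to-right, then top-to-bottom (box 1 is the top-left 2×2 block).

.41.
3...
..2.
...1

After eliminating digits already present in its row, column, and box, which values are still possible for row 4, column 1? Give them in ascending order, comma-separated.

2,4

Row 4 already contains {1}.
Column 1 already contains {3}.
Its 2×2 block (box 3) already contains {}.
Removing those from 1–4 leaves {2, 4} as the candidates for row 4, column 1.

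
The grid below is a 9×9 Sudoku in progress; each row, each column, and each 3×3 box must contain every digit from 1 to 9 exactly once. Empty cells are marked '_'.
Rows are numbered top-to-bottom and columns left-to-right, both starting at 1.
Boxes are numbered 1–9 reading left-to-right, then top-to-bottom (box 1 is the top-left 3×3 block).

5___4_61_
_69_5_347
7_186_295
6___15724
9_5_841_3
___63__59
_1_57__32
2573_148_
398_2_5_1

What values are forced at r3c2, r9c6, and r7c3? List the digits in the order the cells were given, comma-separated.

For r3c2:
  Consider where 4 can go in box 1.
  r1c2 is out (row 1 already has a 4).
  r1c3 is out (row 1 already has a 4).
  r2c1 is out (row 2 already has a 4).
  So the only cell in box 1 that can hold 4 is r3c2.
  So r3c2 = 4.
For r9c6:
  Row 9 already contains {1, 2, 3, 5, 8, 9}.
  Column 6 already contains {1, 4, 5}.
  Its 3×3 block (box 8) already contains {1, 2, 3, 5, 7}.
  The only value from 1–9 not eliminated is 6, so r9c6 = 6.
For r7c3:
  Consider where 6 can go in column 3.
  r1c3 is out (row 1 already has a 6).
  r4c3 is out (row 4 already has a 6).
  r6c3 is out (row 6 already has a 6).
  So the only cell in column 3 that can hold 6 is r7c3.
  So r7c3 = 6.

4,6,6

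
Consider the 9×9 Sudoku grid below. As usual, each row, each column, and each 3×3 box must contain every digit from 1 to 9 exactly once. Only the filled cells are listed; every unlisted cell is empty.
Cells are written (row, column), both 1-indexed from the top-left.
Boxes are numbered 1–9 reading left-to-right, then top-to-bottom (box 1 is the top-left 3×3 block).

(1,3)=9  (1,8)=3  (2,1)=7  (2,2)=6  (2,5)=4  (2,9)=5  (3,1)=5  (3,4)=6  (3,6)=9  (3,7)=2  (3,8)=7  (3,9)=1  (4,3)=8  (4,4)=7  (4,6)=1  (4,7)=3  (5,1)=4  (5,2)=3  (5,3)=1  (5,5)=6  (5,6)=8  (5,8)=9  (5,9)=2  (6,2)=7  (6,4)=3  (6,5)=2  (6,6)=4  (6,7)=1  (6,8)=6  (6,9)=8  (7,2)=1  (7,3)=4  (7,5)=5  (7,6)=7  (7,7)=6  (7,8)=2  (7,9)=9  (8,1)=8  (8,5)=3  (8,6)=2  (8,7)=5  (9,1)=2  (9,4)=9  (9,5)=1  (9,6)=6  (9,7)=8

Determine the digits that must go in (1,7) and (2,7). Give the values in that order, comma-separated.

For (1,7):
  Row 1 already contains {3, 9}.
  Column 7 already contains {1, 2, 3, 5, 6, 8}.
  Its 3×3 block (box 3) already contains {1, 2, 3, 5, 7}.
  The only value from 1–9 not eliminated is 4, so (1,7) = 4.
For (2,7):
  Row 2 already contains {4, 5, 6, 7}.
  Column 7 already contains {1, 2, 3, 5, 6, 8}.
  Its 3×3 block (box 3) already contains {1, 2, 3, 5, 7}.
  The only value from 1–9 not eliminated is 9, so (2,7) = 9.

4,9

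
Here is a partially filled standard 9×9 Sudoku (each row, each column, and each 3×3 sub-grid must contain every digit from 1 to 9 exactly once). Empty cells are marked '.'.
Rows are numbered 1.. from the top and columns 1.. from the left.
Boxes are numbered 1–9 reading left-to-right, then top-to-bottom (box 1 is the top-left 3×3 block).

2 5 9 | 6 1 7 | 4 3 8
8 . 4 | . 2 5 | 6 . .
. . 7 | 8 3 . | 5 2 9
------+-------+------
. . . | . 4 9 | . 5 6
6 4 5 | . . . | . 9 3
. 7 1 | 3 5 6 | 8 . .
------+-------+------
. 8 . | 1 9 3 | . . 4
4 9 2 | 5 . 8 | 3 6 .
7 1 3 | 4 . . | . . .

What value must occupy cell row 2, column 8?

Cell row 2, column 8 itself could take any of {1, 7} by direct elimination.
Consider where 1 can go in column 8.
row 6, column 8 is out (row 6 already has a 1).
row 7, column 8 is out (row 7 already has a 1).
row 9, column 8 is out (row 9 already has a 1).
So the only cell in column 8 that can hold 1 is row 2, column 8.
Therefore row 2, column 8 = 1.

1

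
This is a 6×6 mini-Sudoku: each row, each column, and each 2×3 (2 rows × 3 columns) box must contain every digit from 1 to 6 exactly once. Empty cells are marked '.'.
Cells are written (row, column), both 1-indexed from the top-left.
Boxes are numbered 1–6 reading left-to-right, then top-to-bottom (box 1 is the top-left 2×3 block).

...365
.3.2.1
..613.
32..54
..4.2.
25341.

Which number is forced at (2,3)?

5

Row 2 already contains {1, 2, 3}.
Column 3 already contains {3, 4, 6}.
Its 2×3 block (box 1) already contains {3}.
The only value from 1–6 not eliminated is 5, so (2,3) = 5.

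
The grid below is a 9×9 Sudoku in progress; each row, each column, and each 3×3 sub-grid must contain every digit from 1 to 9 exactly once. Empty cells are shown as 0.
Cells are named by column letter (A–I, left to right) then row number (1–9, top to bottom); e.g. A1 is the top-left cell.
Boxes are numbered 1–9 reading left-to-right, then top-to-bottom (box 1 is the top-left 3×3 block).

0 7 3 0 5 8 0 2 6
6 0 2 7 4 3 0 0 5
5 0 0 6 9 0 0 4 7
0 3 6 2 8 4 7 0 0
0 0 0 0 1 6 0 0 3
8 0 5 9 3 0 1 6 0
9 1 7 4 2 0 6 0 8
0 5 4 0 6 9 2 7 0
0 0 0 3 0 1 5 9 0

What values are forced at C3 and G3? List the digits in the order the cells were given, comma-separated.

1,3

For C3:
  Consider where 1 can go in row 3.
  B3 is out (column B already has a 1).
  F3 is out (column F already has a 1).
  G3 is out (column G already has a 1).
  So the only cell in row 3 that can hold 1 is C3.
  So C3 = 1.
For G3:
  Consider where 3 can go in row 3.
  B3 is out (column B already has a 3).
  C3 is out (column C already has a 3).
  F3 is out (column F already has a 3).
  So the only cell in row 3 that can hold 3 is G3.
  So G3 = 3.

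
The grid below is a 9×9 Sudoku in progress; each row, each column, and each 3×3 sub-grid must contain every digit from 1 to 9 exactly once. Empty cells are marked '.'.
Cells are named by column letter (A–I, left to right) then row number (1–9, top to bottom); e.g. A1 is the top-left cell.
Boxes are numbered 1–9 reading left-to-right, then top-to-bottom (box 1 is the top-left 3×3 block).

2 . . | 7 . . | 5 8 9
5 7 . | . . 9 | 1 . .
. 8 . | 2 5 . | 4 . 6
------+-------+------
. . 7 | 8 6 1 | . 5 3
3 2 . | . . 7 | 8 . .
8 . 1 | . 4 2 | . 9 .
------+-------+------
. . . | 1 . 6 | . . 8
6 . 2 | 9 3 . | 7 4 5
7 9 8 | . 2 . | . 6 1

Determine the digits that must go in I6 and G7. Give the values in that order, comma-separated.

7,9

For I6:
  Row 6 already contains {1, 2, 4, 8, 9}.
  Column I already contains {1, 3, 5, 6, 8, 9}.
  Its 3×3 block (box 6) already contains {3, 5, 8, 9}.
  The only value from 1–9 not eliminated is 7, so I6 = 7.
For G7:
  Consider where 9 can go in column G.
  G4 is out (box 6 already has a 9).
  G6 is out (row 6 already has a 9).
  G9 is out (row 9 already has a 9).
  So the only cell in column G that can hold 9 is G7.
  So G7 = 9.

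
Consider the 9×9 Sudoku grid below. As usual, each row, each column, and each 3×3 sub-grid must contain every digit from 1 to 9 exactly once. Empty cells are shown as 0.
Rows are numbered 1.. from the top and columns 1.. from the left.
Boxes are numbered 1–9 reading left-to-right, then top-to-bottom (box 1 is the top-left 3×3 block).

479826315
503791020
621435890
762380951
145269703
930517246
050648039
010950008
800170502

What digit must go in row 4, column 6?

Row 4 already contains {1, 2, 3, 5, 6, 7, 8, 9}.
Column 6 already contains {1, 5, 6, 7, 8, 9}.
Its 3×3 block (box 5) already contains {1, 2, 3, 5, 6, 7, 8, 9}.
The only value from 1–9 not eliminated is 4, so row 4, column 6 = 4.

4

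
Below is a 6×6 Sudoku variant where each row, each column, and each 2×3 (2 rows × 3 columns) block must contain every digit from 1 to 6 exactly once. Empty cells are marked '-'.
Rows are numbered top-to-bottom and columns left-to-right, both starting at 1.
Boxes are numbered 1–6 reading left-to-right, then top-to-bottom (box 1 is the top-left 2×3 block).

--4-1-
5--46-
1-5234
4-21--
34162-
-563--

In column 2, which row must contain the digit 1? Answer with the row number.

Consider where 1 can go in column 2.
R1C2 is out (row 1 already has a 1).
R3C2 is out (row 3 already has a 1).
R4C2 is out (row 4 already has a 1).
So the only cell in column 2 that can hold 1 is R2C2.
That is row 2.

2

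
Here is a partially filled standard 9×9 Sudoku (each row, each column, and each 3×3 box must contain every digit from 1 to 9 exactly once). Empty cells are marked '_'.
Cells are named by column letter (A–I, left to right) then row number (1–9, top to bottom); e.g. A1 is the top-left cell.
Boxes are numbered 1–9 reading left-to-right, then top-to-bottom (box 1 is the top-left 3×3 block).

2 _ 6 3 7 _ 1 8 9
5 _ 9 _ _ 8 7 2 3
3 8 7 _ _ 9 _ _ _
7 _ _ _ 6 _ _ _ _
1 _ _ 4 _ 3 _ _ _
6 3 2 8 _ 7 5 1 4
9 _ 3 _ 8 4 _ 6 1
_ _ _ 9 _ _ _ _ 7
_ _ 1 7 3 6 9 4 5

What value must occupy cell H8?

Row 8 already contains {7, 9}.
Column H already contains {1, 2, 4, 6, 8}.
Its 3×3 block (box 9) already contains {1, 4, 5, 6, 7, 9}.
The only value from 1–9 not eliminated is 3, so H8 = 3.

3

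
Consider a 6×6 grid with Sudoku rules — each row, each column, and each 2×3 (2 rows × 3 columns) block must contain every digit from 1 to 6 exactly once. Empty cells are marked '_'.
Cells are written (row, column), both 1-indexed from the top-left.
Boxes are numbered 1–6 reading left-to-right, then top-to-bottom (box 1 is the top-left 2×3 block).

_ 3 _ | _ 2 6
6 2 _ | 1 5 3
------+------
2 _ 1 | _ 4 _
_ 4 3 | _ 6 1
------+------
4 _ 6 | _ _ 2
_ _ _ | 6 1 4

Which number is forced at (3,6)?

Row 3 already contains {1, 2, 4}.
Column 6 already contains {1, 2, 3, 4, 6}.
Its 2×3 block (box 4) already contains {1, 4, 6}.
The only value from 1–6 not eliminated is 5, so (3,6) = 5.

5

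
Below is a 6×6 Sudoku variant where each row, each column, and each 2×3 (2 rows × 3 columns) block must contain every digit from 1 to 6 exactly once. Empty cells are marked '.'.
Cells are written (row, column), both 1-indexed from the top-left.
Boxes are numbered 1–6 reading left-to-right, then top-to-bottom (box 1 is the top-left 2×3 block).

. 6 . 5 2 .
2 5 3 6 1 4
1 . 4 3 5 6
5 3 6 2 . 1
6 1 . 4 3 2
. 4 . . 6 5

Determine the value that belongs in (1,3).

1

Row 1 already contains {2, 5, 6}.
Column 3 already contains {3, 4, 6}.
Its 2×3 block (box 1) already contains {2, 3, 5, 6}.
The only value from 1–6 not eliminated is 1, so (1,3) = 1.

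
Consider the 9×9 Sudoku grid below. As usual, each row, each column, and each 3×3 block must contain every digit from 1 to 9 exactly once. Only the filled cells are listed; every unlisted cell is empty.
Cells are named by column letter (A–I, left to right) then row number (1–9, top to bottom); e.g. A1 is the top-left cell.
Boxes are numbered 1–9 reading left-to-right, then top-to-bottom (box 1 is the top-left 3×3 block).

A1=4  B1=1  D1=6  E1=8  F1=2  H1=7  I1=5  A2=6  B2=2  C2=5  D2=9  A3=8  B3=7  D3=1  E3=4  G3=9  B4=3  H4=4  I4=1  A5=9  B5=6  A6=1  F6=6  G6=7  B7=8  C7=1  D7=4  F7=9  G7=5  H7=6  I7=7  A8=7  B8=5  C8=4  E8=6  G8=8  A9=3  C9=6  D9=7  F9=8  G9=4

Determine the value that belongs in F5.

Cell F5 itself could take any of {1, 3, 4, 5, 7} by direct elimination.
Consider where 4 can go in box 5.
D4 is out (row 4 already has a 4). E4 is out (row 4 already has a 4). F4 is out (row 4 already has a 4). D5 is out (column D already has a 4). The remaining empty cells in box 5 are similarly blocked.
So the only cell in box 5 that can hold 4 is F5.
Therefore F5 = 4.

4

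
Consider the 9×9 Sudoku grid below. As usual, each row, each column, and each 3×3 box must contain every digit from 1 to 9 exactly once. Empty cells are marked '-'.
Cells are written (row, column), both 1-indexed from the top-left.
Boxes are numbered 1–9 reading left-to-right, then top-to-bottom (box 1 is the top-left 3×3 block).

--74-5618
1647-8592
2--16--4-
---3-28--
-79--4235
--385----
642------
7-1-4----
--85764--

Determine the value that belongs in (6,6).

7

Cell (6,6) itself could take any of {1, 7, 9} by direct elimination.
Consider where 7 can go in column 6.
(3,6) is out (box 2 already has a 7).
(7,6) is out (box 8 already has a 7).
(8,6) is out (row 8 already has a 7).
So the only cell in column 6 that can hold 7 is (6,6).
Therefore (6,6) = 7.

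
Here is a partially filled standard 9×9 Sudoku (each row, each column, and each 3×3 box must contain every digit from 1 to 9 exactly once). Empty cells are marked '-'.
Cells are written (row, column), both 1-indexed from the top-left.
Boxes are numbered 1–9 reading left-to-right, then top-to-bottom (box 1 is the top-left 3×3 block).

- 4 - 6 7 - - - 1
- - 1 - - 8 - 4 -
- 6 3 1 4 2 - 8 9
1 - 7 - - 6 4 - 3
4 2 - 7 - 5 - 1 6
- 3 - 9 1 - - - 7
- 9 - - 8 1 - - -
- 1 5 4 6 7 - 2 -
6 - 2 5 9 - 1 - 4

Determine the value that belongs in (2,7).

6

Cell (2,7) itself could take any of {2, 3, 5, 6, 7} by direct elimination.
Consider where 6 can go in box 3.
(1,7) is out (row 1 already has a 6).
(1,8) is out (row 1 already has a 6).
(2,9) is out (column 9 already has a 6).
(3,7) is out (row 3 already has a 6).
So the only cell in box 3 that can hold 6 is (2,7).
Therefore (2,7) = 6.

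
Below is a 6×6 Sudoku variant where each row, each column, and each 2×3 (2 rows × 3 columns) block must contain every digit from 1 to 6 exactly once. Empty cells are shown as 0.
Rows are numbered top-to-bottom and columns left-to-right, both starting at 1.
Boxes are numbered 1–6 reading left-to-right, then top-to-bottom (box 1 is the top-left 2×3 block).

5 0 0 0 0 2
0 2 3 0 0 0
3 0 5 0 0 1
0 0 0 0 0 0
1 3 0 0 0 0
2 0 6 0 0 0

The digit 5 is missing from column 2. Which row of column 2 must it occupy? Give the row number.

Consider where 5 can go in column 2.
r1c2 is out (row 1 already has a 5).
r3c2 is out (row 3 already has a 5).
r4c2 is out (box 3 already has a 5).
So the only cell in column 2 that can hold 5 is r6c2.
That is row 6.

6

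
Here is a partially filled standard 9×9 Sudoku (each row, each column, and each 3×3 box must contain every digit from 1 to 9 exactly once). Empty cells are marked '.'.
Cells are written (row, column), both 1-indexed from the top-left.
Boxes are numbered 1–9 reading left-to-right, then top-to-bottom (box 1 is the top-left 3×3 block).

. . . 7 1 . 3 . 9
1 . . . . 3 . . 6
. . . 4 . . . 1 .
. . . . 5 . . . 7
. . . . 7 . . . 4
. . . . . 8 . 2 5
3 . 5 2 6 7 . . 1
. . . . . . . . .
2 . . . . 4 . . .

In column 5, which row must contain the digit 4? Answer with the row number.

6

Consider where 4 can go in column 5.
(2,5) is out (box 2 already has a 4).
(3,5) is out (row 3 already has a 4).
(8,5) is out (box 8 already has a 4).
(9,5) is out (row 9 already has a 4).
So the only cell in column 5 that can hold 4 is (6,5).
That is row 6.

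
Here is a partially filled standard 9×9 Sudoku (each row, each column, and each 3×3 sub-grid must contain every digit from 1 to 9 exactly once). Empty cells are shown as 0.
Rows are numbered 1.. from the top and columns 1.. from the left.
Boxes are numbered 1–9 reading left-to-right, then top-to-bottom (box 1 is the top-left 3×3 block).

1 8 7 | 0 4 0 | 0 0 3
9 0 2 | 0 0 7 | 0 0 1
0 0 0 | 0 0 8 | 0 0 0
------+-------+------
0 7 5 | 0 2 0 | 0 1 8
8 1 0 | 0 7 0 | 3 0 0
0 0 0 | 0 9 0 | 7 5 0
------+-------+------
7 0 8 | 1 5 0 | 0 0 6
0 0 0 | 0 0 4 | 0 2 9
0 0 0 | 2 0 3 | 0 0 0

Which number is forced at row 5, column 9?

Cell row 5, column 9 itself could take any of {2, 4} by direct elimination.
Consider where 2 can go in row 5.
row 5, column 3 is out (column 3 already has a 2).
row 5, column 4 is out (column 4 already has a 2).
row 5, column 6 is out (box 5 already has a 2).
row 5, column 8 is out (column 8 already has a 2).
So the only cell in row 5 that can hold 2 is row 5, column 9.
Therefore row 5, column 9 = 2.

2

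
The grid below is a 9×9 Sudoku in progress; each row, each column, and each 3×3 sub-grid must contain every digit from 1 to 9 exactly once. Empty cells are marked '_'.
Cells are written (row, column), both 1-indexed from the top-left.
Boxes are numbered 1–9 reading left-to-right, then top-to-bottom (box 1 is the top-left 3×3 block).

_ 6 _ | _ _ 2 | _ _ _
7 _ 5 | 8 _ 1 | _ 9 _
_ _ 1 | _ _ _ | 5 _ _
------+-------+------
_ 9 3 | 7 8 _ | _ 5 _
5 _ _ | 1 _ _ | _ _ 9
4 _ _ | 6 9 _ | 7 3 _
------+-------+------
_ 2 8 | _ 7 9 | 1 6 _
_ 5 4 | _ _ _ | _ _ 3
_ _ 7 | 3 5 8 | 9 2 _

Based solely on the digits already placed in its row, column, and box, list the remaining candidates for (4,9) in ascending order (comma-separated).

Row 4 already contains {3, 5, 7, 8, 9}.
Column 9 already contains {3, 9}.
Its 3×3 block (box 6) already contains {3, 5, 7, 9}.
Removing those from 1–9 leaves {1, 2, 4, 6} as the candidates for (4,9).

1,2,4,6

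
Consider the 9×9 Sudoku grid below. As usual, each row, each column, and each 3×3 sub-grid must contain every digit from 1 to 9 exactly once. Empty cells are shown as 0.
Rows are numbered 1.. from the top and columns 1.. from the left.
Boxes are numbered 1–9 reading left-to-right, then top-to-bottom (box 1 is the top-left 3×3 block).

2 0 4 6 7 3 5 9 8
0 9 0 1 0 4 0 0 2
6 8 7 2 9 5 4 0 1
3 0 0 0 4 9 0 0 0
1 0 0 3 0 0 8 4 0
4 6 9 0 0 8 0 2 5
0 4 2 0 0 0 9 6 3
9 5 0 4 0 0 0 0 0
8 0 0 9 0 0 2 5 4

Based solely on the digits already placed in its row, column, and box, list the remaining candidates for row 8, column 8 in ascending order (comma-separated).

Row 8 already contains {4, 5, 9}.
Column 8 already contains {2, 4, 5, 6, 9}.
Its 3×3 block (box 9) already contains {2, 3, 4, 5, 6, 9}.
Removing those from 1–9 leaves {1, 7, 8} as the candidates for row 8, column 8.

1,7,8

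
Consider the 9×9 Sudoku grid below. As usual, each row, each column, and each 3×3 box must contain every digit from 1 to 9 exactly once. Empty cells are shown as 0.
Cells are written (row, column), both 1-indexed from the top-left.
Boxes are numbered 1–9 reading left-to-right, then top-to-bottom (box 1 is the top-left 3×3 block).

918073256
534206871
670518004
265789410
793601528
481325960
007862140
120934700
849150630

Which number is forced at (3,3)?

Row 3 already contains {1, 4, 5, 6, 7, 8}.
Column 3 already contains {1, 3, 4, 5, 7, 8, 9}.
Its 3×3 block (box 1) already contains {1, 3, 4, 5, 6, 7, 8, 9}.
The only value from 1–9 not eliminated is 2, so (3,3) = 2.

2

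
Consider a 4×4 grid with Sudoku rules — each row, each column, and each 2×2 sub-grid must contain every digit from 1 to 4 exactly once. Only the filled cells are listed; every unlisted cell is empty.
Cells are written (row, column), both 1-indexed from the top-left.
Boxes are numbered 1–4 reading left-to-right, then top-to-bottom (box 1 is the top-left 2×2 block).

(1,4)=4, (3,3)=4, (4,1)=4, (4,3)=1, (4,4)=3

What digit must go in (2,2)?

Cell (2,2) itself could take any of {1, 2, 3, 4} by direct elimination.
Consider where 4 can go in column 2.
(1,2) is out (row 1 already has a 4).
(3,2) is out (row 3 already has a 4).
(4,2) is out (row 4 already has a 4).
So the only cell in column 2 that can hold 4 is (2,2).
Therefore (2,2) = 4.

4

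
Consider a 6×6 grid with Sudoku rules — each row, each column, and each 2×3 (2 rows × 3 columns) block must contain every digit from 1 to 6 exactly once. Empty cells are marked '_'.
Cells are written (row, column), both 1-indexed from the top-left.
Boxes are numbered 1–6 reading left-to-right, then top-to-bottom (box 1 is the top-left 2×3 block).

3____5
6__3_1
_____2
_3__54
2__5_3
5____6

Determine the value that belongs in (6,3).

3

Cell (6,3) itself could take any of {1, 3, 4} by direct elimination.
Consider where 3 can go in column 3.
(1,3) is out (row 1 already has a 3).
(2,3) is out (row 2 already has a 3).
(3,3) is out (box 3 already has a 3).
(4,3) is out (row 4 already has a 3).
(5,3) is out (row 5 already has a 3).
So the only cell in column 3 that can hold 3 is (6,3).
Therefore (6,3) = 3.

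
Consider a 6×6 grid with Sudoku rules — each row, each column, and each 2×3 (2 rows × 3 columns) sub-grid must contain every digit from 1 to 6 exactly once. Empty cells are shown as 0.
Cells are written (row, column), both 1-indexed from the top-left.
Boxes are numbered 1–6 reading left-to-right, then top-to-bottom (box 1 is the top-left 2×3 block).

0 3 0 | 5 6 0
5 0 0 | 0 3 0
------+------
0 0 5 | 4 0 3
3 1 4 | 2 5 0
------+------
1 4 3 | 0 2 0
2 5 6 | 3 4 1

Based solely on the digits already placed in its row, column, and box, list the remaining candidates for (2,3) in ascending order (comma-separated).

Row 2 already contains {3, 5}.
Column 3 already contains {3, 4, 5, 6}.
Its 2×3 block (box 1) already contains {3, 5}.
Removing those from 1–6 leaves {1, 2} as the candidates for (2,3).

1,2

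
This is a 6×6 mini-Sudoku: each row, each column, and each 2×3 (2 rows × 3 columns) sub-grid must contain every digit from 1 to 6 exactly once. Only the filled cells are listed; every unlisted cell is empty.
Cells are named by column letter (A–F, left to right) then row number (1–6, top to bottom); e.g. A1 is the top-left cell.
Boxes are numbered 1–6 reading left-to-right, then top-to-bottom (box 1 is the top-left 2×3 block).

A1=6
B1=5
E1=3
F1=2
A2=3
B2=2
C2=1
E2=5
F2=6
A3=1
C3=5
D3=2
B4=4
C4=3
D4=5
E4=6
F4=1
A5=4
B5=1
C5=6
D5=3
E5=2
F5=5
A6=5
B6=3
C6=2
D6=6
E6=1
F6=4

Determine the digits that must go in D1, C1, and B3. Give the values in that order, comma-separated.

1,4,6

For D1:
  Consider where 1 can go in column D.
  D2 is out (row 2 already has a 1).
  So the only cell in column D that can hold 1 is D1.
  So D1 = 1.
For C1:
  Row 1 already contains {2, 3, 5, 6}.
  Column C already contains {1, 2, 3, 5, 6}.
  Its 2×3 block (box 1) already contains {1, 2, 3, 5, 6}.
  The only value from 1–6 not eliminated is 4, so C1 = 4.
For B3:
  Row 3 already contains {1, 2, 5}.
  Column B already contains {1, 2, 3, 4, 5}.
  Its 2×3 block (box 3) already contains {1, 3, 4, 5}.
  The only value from 1–6 not eliminated is 6, so B3 = 6.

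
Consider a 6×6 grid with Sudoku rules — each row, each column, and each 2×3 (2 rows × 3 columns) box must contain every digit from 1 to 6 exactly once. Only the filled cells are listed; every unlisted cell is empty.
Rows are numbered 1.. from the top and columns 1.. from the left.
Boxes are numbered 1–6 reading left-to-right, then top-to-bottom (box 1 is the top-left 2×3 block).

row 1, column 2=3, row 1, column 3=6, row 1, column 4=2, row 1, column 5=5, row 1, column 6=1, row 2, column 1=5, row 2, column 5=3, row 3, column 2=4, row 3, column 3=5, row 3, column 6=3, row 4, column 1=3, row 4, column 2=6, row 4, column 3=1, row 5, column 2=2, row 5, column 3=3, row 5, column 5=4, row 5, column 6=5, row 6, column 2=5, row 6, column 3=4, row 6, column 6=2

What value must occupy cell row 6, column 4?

3

Cell row 6, column 4 itself could take any of {1, 3, 6} by direct elimination.
Consider where 3 can go in row 6.
row 6, column 1 is out (column 1 already has a 3).
row 6, column 5 is out (column 5 already has a 3).
So the only cell in row 6 that can hold 3 is row 6, column 4.
Therefore row 6, column 4 = 3.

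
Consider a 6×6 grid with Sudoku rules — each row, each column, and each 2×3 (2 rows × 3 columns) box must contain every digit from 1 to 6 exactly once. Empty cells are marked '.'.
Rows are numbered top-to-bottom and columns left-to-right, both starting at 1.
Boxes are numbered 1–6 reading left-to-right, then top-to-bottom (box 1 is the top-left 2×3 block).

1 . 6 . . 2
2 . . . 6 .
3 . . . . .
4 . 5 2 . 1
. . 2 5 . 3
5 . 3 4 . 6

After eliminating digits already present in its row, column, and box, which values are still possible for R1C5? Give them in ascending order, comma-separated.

3,4,5

Row 1 already contains {1, 2, 6}.
Column 5 already contains {6}.
Its 2×3 block (box 2) already contains {2, 6}.
Removing those from 1–6 leaves {3, 4, 5} as the candidates for R1C5.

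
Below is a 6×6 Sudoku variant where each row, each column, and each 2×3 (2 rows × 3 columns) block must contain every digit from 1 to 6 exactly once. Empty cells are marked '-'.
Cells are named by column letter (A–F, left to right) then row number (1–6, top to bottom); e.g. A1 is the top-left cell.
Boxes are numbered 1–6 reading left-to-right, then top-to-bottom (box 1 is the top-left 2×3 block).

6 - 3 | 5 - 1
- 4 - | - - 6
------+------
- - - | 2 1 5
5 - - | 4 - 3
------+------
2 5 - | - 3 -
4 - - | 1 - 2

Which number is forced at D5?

Row 5 already contains {2, 3, 5}.
Column D already contains {1, 2, 4, 5}.
Its 2×3 block (box 6) already contains {1, 2, 3}.
The only value from 1–6 not eliminated is 6, so D5 = 6.

6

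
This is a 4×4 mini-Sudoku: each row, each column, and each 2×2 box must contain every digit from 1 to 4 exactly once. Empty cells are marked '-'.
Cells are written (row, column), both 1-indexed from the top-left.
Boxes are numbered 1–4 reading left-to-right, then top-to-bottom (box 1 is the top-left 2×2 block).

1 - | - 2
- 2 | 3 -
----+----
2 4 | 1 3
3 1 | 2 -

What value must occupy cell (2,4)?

Cell (2,4) itself could take any of {1, 4} by direct elimination.
Consider where 1 can go in box 2.
(1,3) is out (row 1 already has a 1).
So the only cell in box 2 that can hold 1 is (2,4).
Therefore (2,4) = 1.

1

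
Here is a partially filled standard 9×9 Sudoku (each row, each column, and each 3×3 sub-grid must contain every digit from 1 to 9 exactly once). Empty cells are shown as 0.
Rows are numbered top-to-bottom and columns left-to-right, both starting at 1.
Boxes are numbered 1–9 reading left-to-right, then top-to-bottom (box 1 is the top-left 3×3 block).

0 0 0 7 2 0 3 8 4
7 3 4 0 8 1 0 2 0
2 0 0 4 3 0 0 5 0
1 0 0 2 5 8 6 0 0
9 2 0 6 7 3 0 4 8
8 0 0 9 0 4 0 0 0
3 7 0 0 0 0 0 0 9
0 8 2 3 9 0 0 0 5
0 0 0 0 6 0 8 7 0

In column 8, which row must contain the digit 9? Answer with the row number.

4

Consider where 9 can go in column 8.
r6c8 is out (row 6 already has a 9).
r7c8 is out (row 7 already has a 9).
r8c8 is out (row 8 already has a 9).
So the only cell in column 8 that can hold 9 is r4c8.
That is row 4.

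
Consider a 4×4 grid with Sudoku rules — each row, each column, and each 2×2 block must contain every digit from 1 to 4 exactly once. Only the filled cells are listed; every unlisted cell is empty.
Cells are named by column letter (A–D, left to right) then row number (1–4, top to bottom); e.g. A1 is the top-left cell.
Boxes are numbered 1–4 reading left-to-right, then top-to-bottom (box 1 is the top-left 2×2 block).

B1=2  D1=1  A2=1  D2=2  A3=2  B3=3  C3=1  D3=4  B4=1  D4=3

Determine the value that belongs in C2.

3

Cell C2 itself could take any of {3, 4} by direct elimination.
Consider where 3 can go in row 2.
B2 is out (column B already has a 3).
So the only cell in row 2 that can hold 3 is C2.
Therefore C2 = 3.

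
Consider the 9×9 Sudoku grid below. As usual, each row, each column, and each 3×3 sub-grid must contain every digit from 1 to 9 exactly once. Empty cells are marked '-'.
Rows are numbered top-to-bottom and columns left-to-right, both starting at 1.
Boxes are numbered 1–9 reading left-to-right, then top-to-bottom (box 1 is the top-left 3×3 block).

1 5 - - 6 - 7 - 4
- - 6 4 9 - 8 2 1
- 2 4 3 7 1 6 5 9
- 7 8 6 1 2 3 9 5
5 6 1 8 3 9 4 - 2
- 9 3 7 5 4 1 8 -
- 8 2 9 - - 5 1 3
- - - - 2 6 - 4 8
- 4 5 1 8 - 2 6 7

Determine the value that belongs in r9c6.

Row 9 already contains {1, 2, 4, 5, 6, 7, 8}.
Column 6 already contains {1, 2, 4, 6, 9}.
Its 3×3 block (box 8) already contains {1, 2, 6, 8, 9}.
The only value from 1–9 not eliminated is 3, so r9c6 = 3.

3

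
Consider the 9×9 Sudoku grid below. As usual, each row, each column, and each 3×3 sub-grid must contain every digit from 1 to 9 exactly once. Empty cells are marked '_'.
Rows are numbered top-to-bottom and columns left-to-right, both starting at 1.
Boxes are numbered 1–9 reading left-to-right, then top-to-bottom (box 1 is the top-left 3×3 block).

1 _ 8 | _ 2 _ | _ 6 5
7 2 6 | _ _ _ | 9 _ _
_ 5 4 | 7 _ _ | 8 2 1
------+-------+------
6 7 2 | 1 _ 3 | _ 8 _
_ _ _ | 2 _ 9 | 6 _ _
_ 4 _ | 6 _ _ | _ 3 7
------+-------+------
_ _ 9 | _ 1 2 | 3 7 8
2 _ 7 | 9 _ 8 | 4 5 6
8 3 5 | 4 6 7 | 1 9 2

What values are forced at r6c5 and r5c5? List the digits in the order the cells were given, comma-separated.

8,7

For r6c5:
  Consider where 8 can go in row 6.
  r6c1 is out (column 1 already has a 8).
  r6c3 is out (column 3 already has a 8).
  r6c6 is out (column 6 already has a 8).
  r6c7 is out (column 7 already has a 8).
  So the only cell in row 6 that can hold 8 is r6c5.
  So r6c5 = 8.
For r5c5:
  Consider where 7 can go in column 5.
  r2c5 is out (row 2 already has a 7).
  r3c5 is out (row 3 already has a 7).
  r4c5 is out (row 4 already has a 7).
  r6c5 is out (row 6 already has a 7).
  r8c5 is out (row 8 already has a 7).
  So the only cell in column 5 that can hold 7 is r5c5.
  So r5c5 = 7.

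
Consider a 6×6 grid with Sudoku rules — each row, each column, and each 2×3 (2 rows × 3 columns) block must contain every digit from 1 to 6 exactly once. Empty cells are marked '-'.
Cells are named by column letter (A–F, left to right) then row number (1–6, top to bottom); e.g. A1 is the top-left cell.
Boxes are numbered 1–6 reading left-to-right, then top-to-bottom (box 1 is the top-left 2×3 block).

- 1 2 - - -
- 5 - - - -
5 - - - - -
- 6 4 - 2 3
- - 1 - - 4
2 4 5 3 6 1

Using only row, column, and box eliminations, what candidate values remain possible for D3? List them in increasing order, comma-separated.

1,4,6

Row 3 already contains {5}.
Column D already contains {3}.
Its 2×3 block (box 4) already contains {2, 3}.
Removing those from 1–6 leaves {1, 4, 6} as the candidates for D3.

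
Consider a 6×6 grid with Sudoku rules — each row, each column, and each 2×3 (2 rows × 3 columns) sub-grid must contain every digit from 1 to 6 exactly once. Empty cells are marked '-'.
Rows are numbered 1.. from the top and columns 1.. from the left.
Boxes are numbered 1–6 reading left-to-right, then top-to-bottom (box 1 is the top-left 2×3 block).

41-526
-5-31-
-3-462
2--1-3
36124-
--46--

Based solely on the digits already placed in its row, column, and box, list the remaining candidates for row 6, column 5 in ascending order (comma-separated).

Row 6 already contains {4, 6}.
Column 5 already contains {1, 2, 4, 6}.
Its 2×3 block (box 6) already contains {2, 4, 6}.
Removing those from 1–6 leaves {3, 5} as the candidates for row 6, column 5.

3,5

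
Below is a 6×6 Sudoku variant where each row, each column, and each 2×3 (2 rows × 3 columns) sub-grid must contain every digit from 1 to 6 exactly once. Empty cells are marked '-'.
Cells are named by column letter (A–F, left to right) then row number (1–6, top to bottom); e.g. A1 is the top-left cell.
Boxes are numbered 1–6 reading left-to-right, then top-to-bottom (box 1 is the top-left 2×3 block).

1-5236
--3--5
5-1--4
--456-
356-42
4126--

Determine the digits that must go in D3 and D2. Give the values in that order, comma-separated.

For D3:
  Row 3 already contains {1, 4, 5}.
  Column D already contains {2, 5, 6}.
  Its 2×3 block (box 4) already contains {4, 5, 6}.
  The only value from 1–6 not eliminated is 3, so D3 = 3.
For D2:
  Consider where 4 can go in column D.
  D3 is out (row 3 already has a 4).
  D5 is out (row 5 already has a 4).
  So the only cell in column D that can hold 4 is D2.
  So D2 = 4.

3,4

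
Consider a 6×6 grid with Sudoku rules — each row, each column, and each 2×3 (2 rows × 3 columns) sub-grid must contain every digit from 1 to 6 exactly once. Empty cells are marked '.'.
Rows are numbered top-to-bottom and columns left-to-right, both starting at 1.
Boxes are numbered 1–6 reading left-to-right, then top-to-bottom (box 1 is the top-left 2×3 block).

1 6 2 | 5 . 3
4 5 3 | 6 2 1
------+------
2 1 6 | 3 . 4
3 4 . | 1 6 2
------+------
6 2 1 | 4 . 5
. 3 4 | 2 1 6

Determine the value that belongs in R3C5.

Row 3 already contains {1, 2, 3, 4, 6}.
Column 5 already contains {1, 2, 6}.
Its 2×3 block (box 4) already contains {1, 2, 3, 4, 6}.
The only value from 1–6 not eliminated is 5, so R3C5 = 5.

5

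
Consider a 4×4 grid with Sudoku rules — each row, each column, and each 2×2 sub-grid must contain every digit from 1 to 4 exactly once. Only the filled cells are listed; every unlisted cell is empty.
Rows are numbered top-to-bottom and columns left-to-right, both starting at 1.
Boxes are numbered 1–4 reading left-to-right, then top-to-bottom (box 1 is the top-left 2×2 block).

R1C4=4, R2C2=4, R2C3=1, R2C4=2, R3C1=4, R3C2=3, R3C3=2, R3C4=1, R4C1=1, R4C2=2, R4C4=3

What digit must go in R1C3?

Row 1 already contains {4}.
Column 3 already contains {1, 2}.
Its 2×2 block (box 2) already contains {1, 2, 4}.
The only value from 1–4 not eliminated is 3, so R1C3 = 3.

3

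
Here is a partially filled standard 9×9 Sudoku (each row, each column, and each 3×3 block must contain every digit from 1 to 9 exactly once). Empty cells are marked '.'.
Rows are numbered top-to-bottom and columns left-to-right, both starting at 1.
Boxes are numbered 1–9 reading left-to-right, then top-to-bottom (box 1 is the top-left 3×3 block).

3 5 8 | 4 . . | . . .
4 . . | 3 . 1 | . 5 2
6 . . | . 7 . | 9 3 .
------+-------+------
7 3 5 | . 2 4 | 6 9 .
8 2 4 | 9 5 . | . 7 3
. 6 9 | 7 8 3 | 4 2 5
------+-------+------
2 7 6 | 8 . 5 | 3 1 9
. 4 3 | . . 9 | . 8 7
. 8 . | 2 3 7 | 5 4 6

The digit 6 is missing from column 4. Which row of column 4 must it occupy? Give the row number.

Consider where 6 can go in column 4.
r3c4 is out (row 3 already has a 6).
r4c4 is out (row 4 already has a 6).
So the only cell in column 4 that can hold 6 is r8c4.
That is row 8.

8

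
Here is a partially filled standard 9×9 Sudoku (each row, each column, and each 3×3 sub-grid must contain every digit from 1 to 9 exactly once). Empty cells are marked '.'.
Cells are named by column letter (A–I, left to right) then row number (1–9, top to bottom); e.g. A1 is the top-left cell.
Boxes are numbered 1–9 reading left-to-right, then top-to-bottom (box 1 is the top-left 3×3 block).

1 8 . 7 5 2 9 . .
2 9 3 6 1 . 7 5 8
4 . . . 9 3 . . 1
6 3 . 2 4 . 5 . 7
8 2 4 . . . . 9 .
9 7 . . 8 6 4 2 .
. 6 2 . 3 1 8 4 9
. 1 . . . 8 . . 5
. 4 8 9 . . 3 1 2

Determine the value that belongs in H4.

Row 4 already contains {2, 3, 4, 5, 6, 7}.
Column H already contains {1, 2, 4, 5, 9}.
Its 3×3 block (box 6) already contains {2, 4, 5, 7, 9}.
The only value from 1–9 not eliminated is 8, so H4 = 8.

8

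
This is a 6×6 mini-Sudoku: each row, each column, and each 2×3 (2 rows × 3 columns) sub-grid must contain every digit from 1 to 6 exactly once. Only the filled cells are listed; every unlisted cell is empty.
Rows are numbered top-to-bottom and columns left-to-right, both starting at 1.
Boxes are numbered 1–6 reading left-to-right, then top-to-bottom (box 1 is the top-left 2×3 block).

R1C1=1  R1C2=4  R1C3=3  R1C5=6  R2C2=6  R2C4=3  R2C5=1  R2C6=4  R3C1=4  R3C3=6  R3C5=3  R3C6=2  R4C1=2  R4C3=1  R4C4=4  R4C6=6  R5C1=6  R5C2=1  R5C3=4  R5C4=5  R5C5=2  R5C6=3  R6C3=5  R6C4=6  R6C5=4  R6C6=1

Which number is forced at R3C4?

1

Row 3 already contains {2, 3, 4, 6}.
Column 4 already contains {3, 4, 5, 6}.
Its 2×3 block (box 4) already contains {2, 3, 4, 6}.
The only value from 1–6 not eliminated is 1, so R3C4 = 1.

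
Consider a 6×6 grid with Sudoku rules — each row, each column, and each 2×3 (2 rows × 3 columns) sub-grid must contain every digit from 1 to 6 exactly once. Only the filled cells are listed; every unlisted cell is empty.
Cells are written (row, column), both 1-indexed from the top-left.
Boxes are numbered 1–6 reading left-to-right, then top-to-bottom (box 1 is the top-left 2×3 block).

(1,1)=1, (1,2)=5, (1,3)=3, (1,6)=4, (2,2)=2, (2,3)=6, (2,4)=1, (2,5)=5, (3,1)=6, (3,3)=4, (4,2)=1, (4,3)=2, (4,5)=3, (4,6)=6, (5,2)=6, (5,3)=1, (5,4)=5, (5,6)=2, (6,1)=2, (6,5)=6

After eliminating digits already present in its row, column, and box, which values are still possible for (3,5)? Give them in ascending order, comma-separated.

1,2

Row 3 already contains {4, 6}.
Column 5 already contains {3, 5, 6}.
Its 2×3 block (box 4) already contains {3, 6}.
Removing those from 1–6 leaves {1, 2} as the candidates for (3,5).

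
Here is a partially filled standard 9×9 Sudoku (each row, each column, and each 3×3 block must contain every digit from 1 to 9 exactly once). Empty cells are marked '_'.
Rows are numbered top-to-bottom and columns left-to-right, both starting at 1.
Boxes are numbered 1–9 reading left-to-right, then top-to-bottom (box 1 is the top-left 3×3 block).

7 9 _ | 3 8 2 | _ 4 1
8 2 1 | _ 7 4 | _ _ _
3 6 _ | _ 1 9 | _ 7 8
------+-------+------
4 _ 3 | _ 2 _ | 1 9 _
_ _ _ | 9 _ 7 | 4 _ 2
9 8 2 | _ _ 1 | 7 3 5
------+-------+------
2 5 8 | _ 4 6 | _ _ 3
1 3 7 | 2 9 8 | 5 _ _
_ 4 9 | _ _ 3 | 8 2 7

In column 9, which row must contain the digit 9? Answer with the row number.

2

Consider where 9 can go in column 9.
R4C9 is out (row 4 already has a 9).
R8C9 is out (row 8 already has a 9).
So the only cell in column 9 that can hold 9 is R2C9.
That is row 2.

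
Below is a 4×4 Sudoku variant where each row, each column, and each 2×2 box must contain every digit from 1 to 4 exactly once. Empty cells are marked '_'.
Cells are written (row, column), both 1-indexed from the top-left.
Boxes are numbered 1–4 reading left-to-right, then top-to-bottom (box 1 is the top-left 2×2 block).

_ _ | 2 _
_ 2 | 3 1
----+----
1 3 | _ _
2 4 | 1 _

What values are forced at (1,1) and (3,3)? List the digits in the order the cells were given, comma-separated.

For (1,1):
  Consider where 3 can go in column 1.
  (2,1) is out (row 2 already has a 3).
  So the only cell in column 1 that can hold 3 is (1,1).
  So (1,1) = 3.
For (3,3):
  Row 3 already contains {1, 3}.
  Column 3 already contains {1, 2, 3}.
  Its 2×2 block (box 4) already contains {1}.
  The only value from 1–4 not eliminated is 4, so (3,3) = 4.

3,4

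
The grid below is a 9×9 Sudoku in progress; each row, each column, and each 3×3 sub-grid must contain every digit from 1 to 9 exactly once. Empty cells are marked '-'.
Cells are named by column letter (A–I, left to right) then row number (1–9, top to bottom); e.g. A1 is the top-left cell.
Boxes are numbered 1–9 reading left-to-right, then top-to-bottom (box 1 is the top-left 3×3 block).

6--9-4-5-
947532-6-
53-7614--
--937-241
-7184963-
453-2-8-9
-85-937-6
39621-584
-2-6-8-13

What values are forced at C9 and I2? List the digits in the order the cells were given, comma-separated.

For C9:
  Row 9 already contains {1, 2, 3, 6, 8}.
  Column C already contains {1, 3, 5, 6, 7, 9}.
  Its 3×3 block (box 7) already contains {2, 3, 5, 6, 8, 9}.
  The only value from 1–9 not eliminated is 4, so C9 = 4.
For I2:
  Row 2 already contains {2, 3, 4, 5, 6, 7, 9}.
  Column I already contains {1, 3, 4, 6, 9}.
  Its 3×3 block (box 3) already contains {4, 5, 6}.
  The only value from 1–9 not eliminated is 8, so I2 = 8.

4,8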